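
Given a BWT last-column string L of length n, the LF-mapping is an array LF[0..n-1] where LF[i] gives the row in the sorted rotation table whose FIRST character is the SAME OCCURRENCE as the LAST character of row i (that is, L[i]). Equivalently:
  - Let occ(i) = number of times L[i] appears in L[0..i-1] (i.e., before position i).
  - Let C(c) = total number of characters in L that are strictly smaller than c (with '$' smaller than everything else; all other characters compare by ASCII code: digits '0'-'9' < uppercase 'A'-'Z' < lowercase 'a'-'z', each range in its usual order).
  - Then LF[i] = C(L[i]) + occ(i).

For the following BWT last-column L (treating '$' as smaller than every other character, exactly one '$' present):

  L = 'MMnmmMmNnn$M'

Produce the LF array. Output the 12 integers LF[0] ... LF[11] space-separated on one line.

Answer: 1 2 9 6 7 3 8 5 10 11 0 4

Derivation:
Char counts: '$':1, 'M':4, 'N':1, 'm':3, 'n':3
C (first-col start): C('$')=0, C('M')=1, C('N')=5, C('m')=6, C('n')=9
L[0]='M': occ=0, LF[0]=C('M')+0=1+0=1
L[1]='M': occ=1, LF[1]=C('M')+1=1+1=2
L[2]='n': occ=0, LF[2]=C('n')+0=9+0=9
L[3]='m': occ=0, LF[3]=C('m')+0=6+0=6
L[4]='m': occ=1, LF[4]=C('m')+1=6+1=7
L[5]='M': occ=2, LF[5]=C('M')+2=1+2=3
L[6]='m': occ=2, LF[6]=C('m')+2=6+2=8
L[7]='N': occ=0, LF[7]=C('N')+0=5+0=5
L[8]='n': occ=1, LF[8]=C('n')+1=9+1=10
L[9]='n': occ=2, LF[9]=C('n')+2=9+2=11
L[10]='$': occ=0, LF[10]=C('$')+0=0+0=0
L[11]='M': occ=3, LF[11]=C('M')+3=1+3=4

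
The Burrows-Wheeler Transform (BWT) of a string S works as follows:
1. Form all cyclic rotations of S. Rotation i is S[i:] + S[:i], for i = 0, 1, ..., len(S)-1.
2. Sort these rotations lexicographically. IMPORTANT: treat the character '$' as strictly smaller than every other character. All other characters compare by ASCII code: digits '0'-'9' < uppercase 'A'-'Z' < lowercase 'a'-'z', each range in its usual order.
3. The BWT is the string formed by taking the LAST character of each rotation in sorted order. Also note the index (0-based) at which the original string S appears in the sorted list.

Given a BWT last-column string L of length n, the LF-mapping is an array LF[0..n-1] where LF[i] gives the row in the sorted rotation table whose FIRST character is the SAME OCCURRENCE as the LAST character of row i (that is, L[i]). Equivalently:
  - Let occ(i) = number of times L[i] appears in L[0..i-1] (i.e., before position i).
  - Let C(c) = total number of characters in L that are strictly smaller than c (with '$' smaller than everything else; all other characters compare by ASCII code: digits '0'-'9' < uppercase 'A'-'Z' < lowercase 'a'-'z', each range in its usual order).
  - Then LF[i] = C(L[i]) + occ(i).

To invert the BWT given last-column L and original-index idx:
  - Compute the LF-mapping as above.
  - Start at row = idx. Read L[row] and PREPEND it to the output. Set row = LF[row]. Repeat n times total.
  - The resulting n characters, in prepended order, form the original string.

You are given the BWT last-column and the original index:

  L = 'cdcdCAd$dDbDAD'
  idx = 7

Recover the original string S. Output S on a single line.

LF mapping: 8 10 9 11 3 1 12 0 13 4 7 5 2 6
Walk LF starting at row 7, prepending L[row]:
  step 1: row=7, L[7]='$', prepend. Next row=LF[7]=0
  step 2: row=0, L[0]='c', prepend. Next row=LF[0]=8
  step 3: row=8, L[8]='d', prepend. Next row=LF[8]=13
  step 4: row=13, L[13]='D', prepend. Next row=LF[13]=6
  step 5: row=6, L[6]='d', prepend. Next row=LF[6]=12
  step 6: row=12, L[12]='A', prepend. Next row=LF[12]=2
  step 7: row=2, L[2]='c', prepend. Next row=LF[2]=9
  step 8: row=9, L[9]='D', prepend. Next row=LF[9]=4
  step 9: row=4, L[4]='C', prepend. Next row=LF[4]=3
  step 10: row=3, L[3]='d', prepend. Next row=LF[3]=11
  step 11: row=11, L[11]='D', prepend. Next row=LF[11]=5
  step 12: row=5, L[5]='A', prepend. Next row=LF[5]=1
  step 13: row=1, L[1]='d', prepend. Next row=LF[1]=10
  step 14: row=10, L[10]='b', prepend. Next row=LF[10]=7
Reversed output: bdADdCDcAdDdc$

Answer: bdADdCDcAdDdc$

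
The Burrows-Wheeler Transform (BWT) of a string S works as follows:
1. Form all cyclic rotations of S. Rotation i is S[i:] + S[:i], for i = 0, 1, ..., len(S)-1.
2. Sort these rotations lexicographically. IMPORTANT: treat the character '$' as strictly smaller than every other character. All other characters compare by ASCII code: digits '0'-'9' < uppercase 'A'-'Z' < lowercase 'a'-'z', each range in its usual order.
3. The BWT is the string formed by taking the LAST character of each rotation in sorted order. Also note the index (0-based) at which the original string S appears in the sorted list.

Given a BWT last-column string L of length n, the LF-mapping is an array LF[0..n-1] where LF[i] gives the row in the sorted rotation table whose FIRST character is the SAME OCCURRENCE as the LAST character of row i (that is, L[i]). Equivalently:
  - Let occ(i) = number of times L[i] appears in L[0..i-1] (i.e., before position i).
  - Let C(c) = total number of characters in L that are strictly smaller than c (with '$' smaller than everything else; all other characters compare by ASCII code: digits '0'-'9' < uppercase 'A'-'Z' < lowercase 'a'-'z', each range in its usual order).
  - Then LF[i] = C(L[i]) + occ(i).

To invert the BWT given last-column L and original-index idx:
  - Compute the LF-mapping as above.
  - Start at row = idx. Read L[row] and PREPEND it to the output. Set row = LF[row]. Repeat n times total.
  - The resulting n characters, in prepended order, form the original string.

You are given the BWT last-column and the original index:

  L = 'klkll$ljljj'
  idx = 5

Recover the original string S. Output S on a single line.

Answer: kjlljljllk$

Derivation:
LF mapping: 4 6 5 7 8 0 9 1 10 2 3
Walk LF starting at row 5, prepending L[row]:
  step 1: row=5, L[5]='$', prepend. Next row=LF[5]=0
  step 2: row=0, L[0]='k', prepend. Next row=LF[0]=4
  step 3: row=4, L[4]='l', prepend. Next row=LF[4]=8
  step 4: row=8, L[8]='l', prepend. Next row=LF[8]=10
  step 5: row=10, L[10]='j', prepend. Next row=LF[10]=3
  step 6: row=3, L[3]='l', prepend. Next row=LF[3]=7
  step 7: row=7, L[7]='j', prepend. Next row=LF[7]=1
  step 8: row=1, L[1]='l', prepend. Next row=LF[1]=6
  step 9: row=6, L[6]='l', prepend. Next row=LF[6]=9
  step 10: row=9, L[9]='j', prepend. Next row=LF[9]=2
  step 11: row=2, L[2]='k', prepend. Next row=LF[2]=5
Reversed output: kjlljljllk$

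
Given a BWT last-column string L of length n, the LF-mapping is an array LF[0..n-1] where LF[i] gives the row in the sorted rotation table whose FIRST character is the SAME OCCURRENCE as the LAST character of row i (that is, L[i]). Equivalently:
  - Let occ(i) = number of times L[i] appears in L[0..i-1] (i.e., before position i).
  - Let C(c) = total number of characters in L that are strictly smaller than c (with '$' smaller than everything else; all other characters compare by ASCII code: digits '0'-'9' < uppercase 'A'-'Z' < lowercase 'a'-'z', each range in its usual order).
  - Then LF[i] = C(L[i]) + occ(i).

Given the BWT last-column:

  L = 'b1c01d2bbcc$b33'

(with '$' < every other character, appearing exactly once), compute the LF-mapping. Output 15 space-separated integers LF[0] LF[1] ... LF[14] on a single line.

Answer: 7 2 11 1 3 14 4 8 9 12 13 0 10 5 6

Derivation:
Char counts: '$':1, '0':1, '1':2, '2':1, '3':2, 'b':4, 'c':3, 'd':1
C (first-col start): C('$')=0, C('0')=1, C('1')=2, C('2')=4, C('3')=5, C('b')=7, C('c')=11, C('d')=14
L[0]='b': occ=0, LF[0]=C('b')+0=7+0=7
L[1]='1': occ=0, LF[1]=C('1')+0=2+0=2
L[2]='c': occ=0, LF[2]=C('c')+0=11+0=11
L[3]='0': occ=0, LF[3]=C('0')+0=1+0=1
L[4]='1': occ=1, LF[4]=C('1')+1=2+1=3
L[5]='d': occ=0, LF[5]=C('d')+0=14+0=14
L[6]='2': occ=0, LF[6]=C('2')+0=4+0=4
L[7]='b': occ=1, LF[7]=C('b')+1=7+1=8
L[8]='b': occ=2, LF[8]=C('b')+2=7+2=9
L[9]='c': occ=1, LF[9]=C('c')+1=11+1=12
L[10]='c': occ=2, LF[10]=C('c')+2=11+2=13
L[11]='$': occ=0, LF[11]=C('$')+0=0+0=0
L[12]='b': occ=3, LF[12]=C('b')+3=7+3=10
L[13]='3': occ=0, LF[13]=C('3')+0=5+0=5
L[14]='3': occ=1, LF[14]=C('3')+1=5+1=6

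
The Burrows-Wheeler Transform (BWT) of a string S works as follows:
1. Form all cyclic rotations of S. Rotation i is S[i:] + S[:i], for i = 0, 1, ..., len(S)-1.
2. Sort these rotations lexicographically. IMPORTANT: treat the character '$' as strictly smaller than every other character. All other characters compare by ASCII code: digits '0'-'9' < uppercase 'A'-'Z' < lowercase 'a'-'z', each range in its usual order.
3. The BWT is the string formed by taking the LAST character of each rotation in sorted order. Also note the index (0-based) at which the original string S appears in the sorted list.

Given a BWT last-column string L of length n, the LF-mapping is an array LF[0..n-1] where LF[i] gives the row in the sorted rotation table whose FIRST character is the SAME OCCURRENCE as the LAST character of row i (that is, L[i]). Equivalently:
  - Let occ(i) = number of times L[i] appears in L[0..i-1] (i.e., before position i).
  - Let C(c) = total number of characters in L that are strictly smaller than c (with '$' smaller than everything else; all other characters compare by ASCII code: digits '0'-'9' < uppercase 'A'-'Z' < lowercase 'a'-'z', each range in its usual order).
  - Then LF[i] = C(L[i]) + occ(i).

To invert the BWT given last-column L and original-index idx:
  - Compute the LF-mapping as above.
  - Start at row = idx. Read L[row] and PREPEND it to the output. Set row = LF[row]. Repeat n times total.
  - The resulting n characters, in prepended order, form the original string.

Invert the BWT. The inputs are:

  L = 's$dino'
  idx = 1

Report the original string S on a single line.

Answer: dinos$

Derivation:
LF mapping: 5 0 1 2 3 4
Walk LF starting at row 1, prepending L[row]:
  step 1: row=1, L[1]='$', prepend. Next row=LF[1]=0
  step 2: row=0, L[0]='s', prepend. Next row=LF[0]=5
  step 3: row=5, L[5]='o', prepend. Next row=LF[5]=4
  step 4: row=4, L[4]='n', prepend. Next row=LF[4]=3
  step 5: row=3, L[3]='i', prepend. Next row=LF[3]=2
  step 6: row=2, L[2]='d', prepend. Next row=LF[2]=1
Reversed output: dinos$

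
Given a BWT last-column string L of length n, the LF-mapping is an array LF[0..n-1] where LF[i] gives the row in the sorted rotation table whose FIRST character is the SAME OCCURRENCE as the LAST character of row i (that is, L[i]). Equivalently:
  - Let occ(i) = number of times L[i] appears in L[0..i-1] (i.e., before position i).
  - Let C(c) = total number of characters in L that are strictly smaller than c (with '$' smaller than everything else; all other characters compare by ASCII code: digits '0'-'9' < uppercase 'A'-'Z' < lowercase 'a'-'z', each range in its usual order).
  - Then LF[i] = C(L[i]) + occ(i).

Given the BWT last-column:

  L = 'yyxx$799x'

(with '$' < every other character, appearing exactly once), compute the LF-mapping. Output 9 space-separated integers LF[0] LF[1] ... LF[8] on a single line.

Char counts: '$':1, '7':1, '9':2, 'x':3, 'y':2
C (first-col start): C('$')=0, C('7')=1, C('9')=2, C('x')=4, C('y')=7
L[0]='y': occ=0, LF[0]=C('y')+0=7+0=7
L[1]='y': occ=1, LF[1]=C('y')+1=7+1=8
L[2]='x': occ=0, LF[2]=C('x')+0=4+0=4
L[3]='x': occ=1, LF[3]=C('x')+1=4+1=5
L[4]='$': occ=0, LF[4]=C('$')+0=0+0=0
L[5]='7': occ=0, LF[5]=C('7')+0=1+0=1
L[6]='9': occ=0, LF[6]=C('9')+0=2+0=2
L[7]='9': occ=1, LF[7]=C('9')+1=2+1=3
L[8]='x': occ=2, LF[8]=C('x')+2=4+2=6

Answer: 7 8 4 5 0 1 2 3 6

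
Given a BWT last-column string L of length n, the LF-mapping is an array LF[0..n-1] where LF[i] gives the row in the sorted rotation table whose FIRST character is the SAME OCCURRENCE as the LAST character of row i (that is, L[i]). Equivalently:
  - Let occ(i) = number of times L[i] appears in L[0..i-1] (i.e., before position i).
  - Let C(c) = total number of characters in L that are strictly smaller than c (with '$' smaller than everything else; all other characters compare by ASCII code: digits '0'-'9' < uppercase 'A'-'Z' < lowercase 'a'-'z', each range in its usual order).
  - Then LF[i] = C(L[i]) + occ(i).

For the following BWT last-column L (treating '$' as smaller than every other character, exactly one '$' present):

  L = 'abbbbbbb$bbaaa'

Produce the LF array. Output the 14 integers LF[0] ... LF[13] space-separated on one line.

Char counts: '$':1, 'a':4, 'b':9
C (first-col start): C('$')=0, C('a')=1, C('b')=5
L[0]='a': occ=0, LF[0]=C('a')+0=1+0=1
L[1]='b': occ=0, LF[1]=C('b')+0=5+0=5
L[2]='b': occ=1, LF[2]=C('b')+1=5+1=6
L[3]='b': occ=2, LF[3]=C('b')+2=5+2=7
L[4]='b': occ=3, LF[4]=C('b')+3=5+3=8
L[5]='b': occ=4, LF[5]=C('b')+4=5+4=9
L[6]='b': occ=5, LF[6]=C('b')+5=5+5=10
L[7]='b': occ=6, LF[7]=C('b')+6=5+6=11
L[8]='$': occ=0, LF[8]=C('$')+0=0+0=0
L[9]='b': occ=7, LF[9]=C('b')+7=5+7=12
L[10]='b': occ=8, LF[10]=C('b')+8=5+8=13
L[11]='a': occ=1, LF[11]=C('a')+1=1+1=2
L[12]='a': occ=2, LF[12]=C('a')+2=1+2=3
L[13]='a': occ=3, LF[13]=C('a')+3=1+3=4

Answer: 1 5 6 7 8 9 10 11 0 12 13 2 3 4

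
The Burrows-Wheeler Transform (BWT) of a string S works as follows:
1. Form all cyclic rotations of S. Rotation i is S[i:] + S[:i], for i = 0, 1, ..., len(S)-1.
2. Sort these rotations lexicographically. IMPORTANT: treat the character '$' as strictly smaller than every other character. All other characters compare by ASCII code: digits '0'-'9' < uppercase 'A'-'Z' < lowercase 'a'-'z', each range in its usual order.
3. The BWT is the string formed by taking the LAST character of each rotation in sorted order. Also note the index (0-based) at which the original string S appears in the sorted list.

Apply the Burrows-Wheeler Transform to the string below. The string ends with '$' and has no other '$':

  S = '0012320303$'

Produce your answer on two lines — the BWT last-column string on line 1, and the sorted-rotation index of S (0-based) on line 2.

All 11 rotations (rotation i = S[i:]+S[:i]):
  rot[0] = 0012320303$
  rot[1] = 012320303$0
  rot[2] = 12320303$00
  rot[3] = 2320303$001
  rot[4] = 320303$0012
  rot[5] = 20303$00123
  rot[6] = 0303$001232
  rot[7] = 303$0012320
  rot[8] = 03$00123203
  rot[9] = 3$001232030
  rot[10] = $0012320303
Sorted (with $ < everything):
  sorted[0] = $0012320303  (last char: '3')
  sorted[1] = 0012320303$  (last char: '$')
  sorted[2] = 012320303$0  (last char: '0')
  sorted[3] = 03$00123203  (last char: '3')
  sorted[4] = 0303$001232  (last char: '2')
  sorted[5] = 12320303$00  (last char: '0')
  sorted[6] = 20303$00123  (last char: '3')
  sorted[7] = 2320303$001  (last char: '1')
  sorted[8] = 3$001232030  (last char: '0')
  sorted[9] = 303$0012320  (last char: '0')
  sorted[10] = 320303$0012  (last char: '2')
Last column: 3$032031002
Original string S is at sorted index 1

Answer: 3$032031002
1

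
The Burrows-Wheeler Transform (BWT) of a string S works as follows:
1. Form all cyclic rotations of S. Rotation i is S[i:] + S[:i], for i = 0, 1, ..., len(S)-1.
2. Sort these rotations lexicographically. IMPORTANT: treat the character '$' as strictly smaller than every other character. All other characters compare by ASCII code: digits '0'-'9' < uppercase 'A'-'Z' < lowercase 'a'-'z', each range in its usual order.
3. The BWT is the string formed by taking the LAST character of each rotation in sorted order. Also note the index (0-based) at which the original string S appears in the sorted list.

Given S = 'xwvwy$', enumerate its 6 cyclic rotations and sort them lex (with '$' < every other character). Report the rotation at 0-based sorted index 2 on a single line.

All 6 rotations (rotation i = S[i:]+S[:i]):
  rot[0] = xwvwy$
  rot[1] = wvwy$x
  rot[2] = vwy$xw
  rot[3] = wy$xwv
  rot[4] = y$xwvw
  rot[5] = $xwvwy
Sorted (with $ < everything):
  sorted[0] = $xwvwy
  sorted[1] = vwy$xw
  sorted[2] = wvwy$x
  sorted[3] = wy$xwv
  sorted[4] = xwvwy$
  sorted[5] = y$xwvw
sorted[2] = wvwy$x

Answer: wvwy$x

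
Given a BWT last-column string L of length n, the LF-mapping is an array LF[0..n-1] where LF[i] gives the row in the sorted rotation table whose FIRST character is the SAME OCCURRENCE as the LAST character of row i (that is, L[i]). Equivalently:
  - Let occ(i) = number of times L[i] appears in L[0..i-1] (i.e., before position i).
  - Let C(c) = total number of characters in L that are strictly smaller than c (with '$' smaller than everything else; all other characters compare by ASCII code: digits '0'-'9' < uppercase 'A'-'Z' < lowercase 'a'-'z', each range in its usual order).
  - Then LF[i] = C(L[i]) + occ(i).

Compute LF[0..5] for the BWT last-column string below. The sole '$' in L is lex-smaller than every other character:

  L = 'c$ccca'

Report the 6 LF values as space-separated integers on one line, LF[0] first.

Char counts: '$':1, 'a':1, 'c':4
C (first-col start): C('$')=0, C('a')=1, C('c')=2
L[0]='c': occ=0, LF[0]=C('c')+0=2+0=2
L[1]='$': occ=0, LF[1]=C('$')+0=0+0=0
L[2]='c': occ=1, LF[2]=C('c')+1=2+1=3
L[3]='c': occ=2, LF[3]=C('c')+2=2+2=4
L[4]='c': occ=3, LF[4]=C('c')+3=2+3=5
L[5]='a': occ=0, LF[5]=C('a')+0=1+0=1

Answer: 2 0 3 4 5 1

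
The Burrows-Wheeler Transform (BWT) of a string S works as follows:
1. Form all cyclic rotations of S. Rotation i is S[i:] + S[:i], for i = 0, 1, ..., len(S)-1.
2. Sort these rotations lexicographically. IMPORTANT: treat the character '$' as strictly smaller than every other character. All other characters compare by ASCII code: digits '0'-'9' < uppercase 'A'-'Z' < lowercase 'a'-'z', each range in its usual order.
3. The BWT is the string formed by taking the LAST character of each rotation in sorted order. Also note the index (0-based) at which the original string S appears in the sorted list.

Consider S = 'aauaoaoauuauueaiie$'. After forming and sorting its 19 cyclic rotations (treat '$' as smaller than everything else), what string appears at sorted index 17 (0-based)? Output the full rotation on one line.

Answer: uuauueaiie$aauaoaoa

Derivation:
All 19 rotations (rotation i = S[i:]+S[:i]):
  rot[0] = aauaoaoauuauueaiie$
  rot[1] = auaoaoauuauueaiie$a
  rot[2] = uaoaoauuauueaiie$aa
  rot[3] = aoaoauuauueaiie$aau
  rot[4] = oaoauuauueaiie$aaua
  rot[5] = aoauuauueaiie$aauao
  rot[6] = oauuauueaiie$aauaoa
  rot[7] = auuauueaiie$aauaoao
  rot[8] = uuauueaiie$aauaoaoa
  rot[9] = uauueaiie$aauaoaoau
  rot[10] = auueaiie$aauaoaoauu
  rot[11] = uueaiie$aauaoaoauua
  rot[12] = ueaiie$aauaoaoauuau
  rot[13] = eaiie$aauaoaoauuauu
  rot[14] = aiie$aauaoaoauuauue
  rot[15] = iie$aauaoaoauuauuea
  rot[16] = ie$aauaoaoauuauueai
  rot[17] = e$aauaoaoauuauueaii
  rot[18] = $aauaoaoauuauueaiie
Sorted (with $ < everything):
  sorted[0] = $aauaoaoauuauueaiie
  sorted[1] = aauaoaoauuauueaiie$
  sorted[2] = aiie$aauaoaoauuauue
  sorted[3] = aoaoauuauueaiie$aau
  sorted[4] = aoauuauueaiie$aauao
  sorted[5] = auaoaoauuauueaiie$a
  sorted[6] = auuauueaiie$aauaoao
  sorted[7] = auueaiie$aauaoaoauu
  sorted[8] = e$aauaoaoauuauueaii
  sorted[9] = eaiie$aauaoaoauuauu
  sorted[10] = ie$aauaoaoauuauueai
  sorted[11] = iie$aauaoaoauuauuea
  sorted[12] = oaoauuauueaiie$aaua
  sorted[13] = oauuauueaiie$aauaoa
  sorted[14] = uaoaoauuauueaiie$aa
  sorted[15] = uauueaiie$aauaoaoau
  sorted[16] = ueaiie$aauaoaoauuau
  sorted[17] = uuauueaiie$aauaoaoa
  sorted[18] = uueaiie$aauaoaoauua
sorted[17] = uuauueaiie$aauaoaoa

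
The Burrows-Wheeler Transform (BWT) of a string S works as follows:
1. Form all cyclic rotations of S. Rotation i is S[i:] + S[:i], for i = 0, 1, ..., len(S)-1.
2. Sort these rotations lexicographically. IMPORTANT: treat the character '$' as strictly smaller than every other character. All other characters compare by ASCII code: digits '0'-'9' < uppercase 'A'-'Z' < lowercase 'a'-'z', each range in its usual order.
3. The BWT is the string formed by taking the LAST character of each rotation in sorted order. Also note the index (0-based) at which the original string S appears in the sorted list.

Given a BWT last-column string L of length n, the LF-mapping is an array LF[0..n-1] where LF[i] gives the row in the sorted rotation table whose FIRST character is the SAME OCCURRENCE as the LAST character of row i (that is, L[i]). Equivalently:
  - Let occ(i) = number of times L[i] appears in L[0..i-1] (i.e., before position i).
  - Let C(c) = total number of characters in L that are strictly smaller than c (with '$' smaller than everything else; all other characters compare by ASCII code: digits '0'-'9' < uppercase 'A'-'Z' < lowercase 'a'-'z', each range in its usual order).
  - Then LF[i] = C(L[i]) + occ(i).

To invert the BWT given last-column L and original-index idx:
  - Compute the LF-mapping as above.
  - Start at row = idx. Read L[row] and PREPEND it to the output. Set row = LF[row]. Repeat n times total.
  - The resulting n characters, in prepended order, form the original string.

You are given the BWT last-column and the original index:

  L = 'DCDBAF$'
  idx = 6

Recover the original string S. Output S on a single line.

LF mapping: 4 3 5 2 1 6 0
Walk LF starting at row 6, prepending L[row]:
  step 1: row=6, L[6]='$', prepend. Next row=LF[6]=0
  step 2: row=0, L[0]='D', prepend. Next row=LF[0]=4
  step 3: row=4, L[4]='A', prepend. Next row=LF[4]=1
  step 4: row=1, L[1]='C', prepend. Next row=LF[1]=3
  step 5: row=3, L[3]='B', prepend. Next row=LF[3]=2
  step 6: row=2, L[2]='D', prepend. Next row=LF[2]=5
  step 7: row=5, L[5]='F', prepend. Next row=LF[5]=6
Reversed output: FDBCAD$

Answer: FDBCAD$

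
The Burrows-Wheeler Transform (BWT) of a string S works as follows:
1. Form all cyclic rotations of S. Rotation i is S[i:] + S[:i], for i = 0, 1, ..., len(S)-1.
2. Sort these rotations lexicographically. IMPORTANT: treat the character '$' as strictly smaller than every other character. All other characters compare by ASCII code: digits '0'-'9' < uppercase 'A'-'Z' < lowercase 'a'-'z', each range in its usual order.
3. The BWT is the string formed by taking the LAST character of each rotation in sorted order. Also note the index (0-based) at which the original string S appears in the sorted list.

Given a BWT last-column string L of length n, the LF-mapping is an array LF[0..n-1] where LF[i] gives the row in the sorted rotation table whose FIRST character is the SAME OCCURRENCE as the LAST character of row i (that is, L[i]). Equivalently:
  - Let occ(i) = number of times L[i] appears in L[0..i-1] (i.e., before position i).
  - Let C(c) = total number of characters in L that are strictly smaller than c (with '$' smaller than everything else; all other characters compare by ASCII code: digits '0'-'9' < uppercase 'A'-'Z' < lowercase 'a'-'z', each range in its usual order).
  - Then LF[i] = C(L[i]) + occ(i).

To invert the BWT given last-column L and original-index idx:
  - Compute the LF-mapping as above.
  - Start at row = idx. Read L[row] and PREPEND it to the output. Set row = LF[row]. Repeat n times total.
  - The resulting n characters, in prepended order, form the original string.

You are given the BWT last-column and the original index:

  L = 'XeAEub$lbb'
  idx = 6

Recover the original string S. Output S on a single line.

LF mapping: 3 7 1 2 9 4 0 8 5 6
Walk LF starting at row 6, prepending L[row]:
  step 1: row=6, L[6]='$', prepend. Next row=LF[6]=0
  step 2: row=0, L[0]='X', prepend. Next row=LF[0]=3
  step 3: row=3, L[3]='E', prepend. Next row=LF[3]=2
  step 4: row=2, L[2]='A', prepend. Next row=LF[2]=1
  step 5: row=1, L[1]='e', prepend. Next row=LF[1]=7
  step 6: row=7, L[7]='l', prepend. Next row=LF[7]=8
  step 7: row=8, L[8]='b', prepend. Next row=LF[8]=5
  step 8: row=5, L[5]='b', prepend. Next row=LF[5]=4
  step 9: row=4, L[4]='u', prepend. Next row=LF[4]=9
  step 10: row=9, L[9]='b', prepend. Next row=LF[9]=6
Reversed output: bubbleAEX$

Answer: bubbleAEX$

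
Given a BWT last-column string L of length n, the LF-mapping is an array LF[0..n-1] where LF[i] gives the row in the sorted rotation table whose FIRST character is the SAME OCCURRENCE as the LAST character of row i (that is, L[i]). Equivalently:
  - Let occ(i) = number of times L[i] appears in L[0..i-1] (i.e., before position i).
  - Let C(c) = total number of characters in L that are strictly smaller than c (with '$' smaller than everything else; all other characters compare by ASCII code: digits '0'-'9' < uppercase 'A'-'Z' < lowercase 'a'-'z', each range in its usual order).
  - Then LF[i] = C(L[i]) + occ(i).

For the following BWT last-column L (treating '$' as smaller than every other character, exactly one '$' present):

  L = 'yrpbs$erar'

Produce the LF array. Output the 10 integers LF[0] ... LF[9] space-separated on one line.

Answer: 9 5 4 2 8 0 3 6 1 7

Derivation:
Char counts: '$':1, 'a':1, 'b':1, 'e':1, 'p':1, 'r':3, 's':1, 'y':1
C (first-col start): C('$')=0, C('a')=1, C('b')=2, C('e')=3, C('p')=4, C('r')=5, C('s')=8, C('y')=9
L[0]='y': occ=0, LF[0]=C('y')+0=9+0=9
L[1]='r': occ=0, LF[1]=C('r')+0=5+0=5
L[2]='p': occ=0, LF[2]=C('p')+0=4+0=4
L[3]='b': occ=0, LF[3]=C('b')+0=2+0=2
L[4]='s': occ=0, LF[4]=C('s')+0=8+0=8
L[5]='$': occ=0, LF[5]=C('$')+0=0+0=0
L[6]='e': occ=0, LF[6]=C('e')+0=3+0=3
L[7]='r': occ=1, LF[7]=C('r')+1=5+1=6
L[8]='a': occ=0, LF[8]=C('a')+0=1+0=1
L[9]='r': occ=2, LF[9]=C('r')+2=5+2=7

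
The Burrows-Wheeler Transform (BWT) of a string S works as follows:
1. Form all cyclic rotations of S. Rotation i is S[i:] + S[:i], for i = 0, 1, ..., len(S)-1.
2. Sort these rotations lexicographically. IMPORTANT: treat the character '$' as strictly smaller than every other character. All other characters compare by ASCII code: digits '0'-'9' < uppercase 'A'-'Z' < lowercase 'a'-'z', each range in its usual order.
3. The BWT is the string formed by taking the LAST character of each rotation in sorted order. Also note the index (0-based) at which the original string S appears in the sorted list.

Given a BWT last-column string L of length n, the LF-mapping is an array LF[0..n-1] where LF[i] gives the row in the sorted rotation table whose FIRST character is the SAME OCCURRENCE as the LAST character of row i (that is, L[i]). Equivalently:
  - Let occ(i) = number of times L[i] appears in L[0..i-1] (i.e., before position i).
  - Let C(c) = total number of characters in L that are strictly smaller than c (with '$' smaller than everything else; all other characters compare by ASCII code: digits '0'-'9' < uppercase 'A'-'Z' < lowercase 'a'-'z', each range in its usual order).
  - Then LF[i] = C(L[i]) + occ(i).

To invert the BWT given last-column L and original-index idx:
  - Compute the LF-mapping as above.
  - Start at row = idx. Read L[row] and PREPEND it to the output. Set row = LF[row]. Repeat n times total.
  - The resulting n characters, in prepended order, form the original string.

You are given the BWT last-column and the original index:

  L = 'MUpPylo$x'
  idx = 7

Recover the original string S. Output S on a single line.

LF mapping: 1 3 6 2 8 4 5 0 7
Walk LF starting at row 7, prepending L[row]:
  step 1: row=7, L[7]='$', prepend. Next row=LF[7]=0
  step 2: row=0, L[0]='M', prepend. Next row=LF[0]=1
  step 3: row=1, L[1]='U', prepend. Next row=LF[1]=3
  step 4: row=3, L[3]='P', prepend. Next row=LF[3]=2
  step 5: row=2, L[2]='p', prepend. Next row=LF[2]=6
  step 6: row=6, L[6]='o', prepend. Next row=LF[6]=5
  step 7: row=5, L[5]='l', prepend. Next row=LF[5]=4
  step 8: row=4, L[4]='y', prepend. Next row=LF[4]=8
  step 9: row=8, L[8]='x', prepend. Next row=LF[8]=7
Reversed output: xylopPUM$

Answer: xylopPUM$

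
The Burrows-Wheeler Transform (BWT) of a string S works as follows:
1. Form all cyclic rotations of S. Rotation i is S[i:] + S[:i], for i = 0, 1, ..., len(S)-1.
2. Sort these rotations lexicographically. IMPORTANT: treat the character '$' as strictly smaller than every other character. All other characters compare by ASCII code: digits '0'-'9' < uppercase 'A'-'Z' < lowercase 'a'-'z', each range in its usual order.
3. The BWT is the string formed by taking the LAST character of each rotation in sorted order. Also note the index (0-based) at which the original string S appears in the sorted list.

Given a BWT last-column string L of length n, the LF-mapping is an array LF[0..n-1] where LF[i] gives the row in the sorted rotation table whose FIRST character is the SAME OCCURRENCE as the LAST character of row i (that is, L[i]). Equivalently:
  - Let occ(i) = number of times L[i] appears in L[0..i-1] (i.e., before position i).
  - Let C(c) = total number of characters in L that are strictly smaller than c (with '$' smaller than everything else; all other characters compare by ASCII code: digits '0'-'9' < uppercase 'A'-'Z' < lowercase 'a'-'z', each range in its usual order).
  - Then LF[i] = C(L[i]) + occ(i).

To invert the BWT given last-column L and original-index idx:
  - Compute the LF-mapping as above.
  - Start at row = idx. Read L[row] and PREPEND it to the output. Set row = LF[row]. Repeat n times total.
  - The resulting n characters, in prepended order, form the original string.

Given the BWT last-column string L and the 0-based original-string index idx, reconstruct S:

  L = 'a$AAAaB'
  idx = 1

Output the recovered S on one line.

Answer: AAABaa$

Derivation:
LF mapping: 5 0 1 2 3 6 4
Walk LF starting at row 1, prepending L[row]:
  step 1: row=1, L[1]='$', prepend. Next row=LF[1]=0
  step 2: row=0, L[0]='a', prepend. Next row=LF[0]=5
  step 3: row=5, L[5]='a', prepend. Next row=LF[5]=6
  step 4: row=6, L[6]='B', prepend. Next row=LF[6]=4
  step 5: row=4, L[4]='A', prepend. Next row=LF[4]=3
  step 6: row=3, L[3]='A', prepend. Next row=LF[3]=2
  step 7: row=2, L[2]='A', prepend. Next row=LF[2]=1
Reversed output: AAABaa$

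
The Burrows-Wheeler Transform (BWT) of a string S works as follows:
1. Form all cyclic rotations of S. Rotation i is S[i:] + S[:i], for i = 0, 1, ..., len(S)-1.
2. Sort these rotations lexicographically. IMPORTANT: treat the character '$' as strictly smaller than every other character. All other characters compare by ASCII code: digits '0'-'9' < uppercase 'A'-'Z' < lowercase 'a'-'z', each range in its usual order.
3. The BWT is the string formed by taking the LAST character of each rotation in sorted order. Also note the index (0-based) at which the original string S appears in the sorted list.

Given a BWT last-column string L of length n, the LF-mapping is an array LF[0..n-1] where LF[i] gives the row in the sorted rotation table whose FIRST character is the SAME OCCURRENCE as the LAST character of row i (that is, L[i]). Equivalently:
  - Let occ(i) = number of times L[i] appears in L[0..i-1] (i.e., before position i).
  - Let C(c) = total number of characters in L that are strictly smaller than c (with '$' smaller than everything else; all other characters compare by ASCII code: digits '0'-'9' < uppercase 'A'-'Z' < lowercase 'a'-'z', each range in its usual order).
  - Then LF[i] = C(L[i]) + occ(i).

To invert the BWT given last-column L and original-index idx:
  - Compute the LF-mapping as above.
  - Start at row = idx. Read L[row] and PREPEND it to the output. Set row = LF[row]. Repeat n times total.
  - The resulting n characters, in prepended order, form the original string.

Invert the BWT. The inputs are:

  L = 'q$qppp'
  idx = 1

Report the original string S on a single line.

LF mapping: 4 0 5 1 2 3
Walk LF starting at row 1, prepending L[row]:
  step 1: row=1, L[1]='$', prepend. Next row=LF[1]=0
  step 2: row=0, L[0]='q', prepend. Next row=LF[0]=4
  step 3: row=4, L[4]='p', prepend. Next row=LF[4]=2
  step 4: row=2, L[2]='q', prepend. Next row=LF[2]=5
  step 5: row=5, L[5]='p', prepend. Next row=LF[5]=3
  step 6: row=3, L[3]='p', prepend. Next row=LF[3]=1
Reversed output: ppqpq$

Answer: ppqpq$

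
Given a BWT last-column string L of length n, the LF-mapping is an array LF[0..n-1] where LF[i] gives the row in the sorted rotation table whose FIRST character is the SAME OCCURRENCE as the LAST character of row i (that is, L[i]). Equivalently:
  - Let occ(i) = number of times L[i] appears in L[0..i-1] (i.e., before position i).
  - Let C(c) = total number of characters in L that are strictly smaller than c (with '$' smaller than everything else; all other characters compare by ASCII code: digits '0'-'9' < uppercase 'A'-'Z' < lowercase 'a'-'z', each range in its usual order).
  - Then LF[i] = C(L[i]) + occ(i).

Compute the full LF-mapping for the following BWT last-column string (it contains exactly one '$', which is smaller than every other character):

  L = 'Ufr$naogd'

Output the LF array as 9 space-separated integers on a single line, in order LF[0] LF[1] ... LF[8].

Answer: 1 4 8 0 6 2 7 5 3

Derivation:
Char counts: '$':1, 'U':1, 'a':1, 'd':1, 'f':1, 'g':1, 'n':1, 'o':1, 'r':1
C (first-col start): C('$')=0, C('U')=1, C('a')=2, C('d')=3, C('f')=4, C('g')=5, C('n')=6, C('o')=7, C('r')=8
L[0]='U': occ=0, LF[0]=C('U')+0=1+0=1
L[1]='f': occ=0, LF[1]=C('f')+0=4+0=4
L[2]='r': occ=0, LF[2]=C('r')+0=8+0=8
L[3]='$': occ=0, LF[3]=C('$')+0=0+0=0
L[4]='n': occ=0, LF[4]=C('n')+0=6+0=6
L[5]='a': occ=0, LF[5]=C('a')+0=2+0=2
L[6]='o': occ=0, LF[6]=C('o')+0=7+0=7
L[7]='g': occ=0, LF[7]=C('g')+0=5+0=5
L[8]='d': occ=0, LF[8]=C('d')+0=3+0=3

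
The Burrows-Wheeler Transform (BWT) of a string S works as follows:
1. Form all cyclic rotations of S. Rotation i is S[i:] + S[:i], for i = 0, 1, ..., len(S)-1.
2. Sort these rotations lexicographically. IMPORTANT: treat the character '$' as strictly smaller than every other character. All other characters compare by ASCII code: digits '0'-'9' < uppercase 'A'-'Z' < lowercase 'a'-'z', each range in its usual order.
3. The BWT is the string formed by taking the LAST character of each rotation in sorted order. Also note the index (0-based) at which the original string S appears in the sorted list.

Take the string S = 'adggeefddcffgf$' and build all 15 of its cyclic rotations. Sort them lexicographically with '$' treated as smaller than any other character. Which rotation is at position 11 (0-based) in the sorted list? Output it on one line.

Answer: fgf$adggeefddcf

Derivation:
All 15 rotations (rotation i = S[i:]+S[:i]):
  rot[0] = adggeefddcffgf$
  rot[1] = dggeefddcffgf$a
  rot[2] = ggeefddcffgf$ad
  rot[3] = geefddcffgf$adg
  rot[4] = eefddcffgf$adgg
  rot[5] = efddcffgf$adgge
  rot[6] = fddcffgf$adggee
  rot[7] = ddcffgf$adggeef
  rot[8] = dcffgf$adggeefd
  rot[9] = cffgf$adggeefdd
  rot[10] = ffgf$adggeefddc
  rot[11] = fgf$adggeefddcf
  rot[12] = gf$adggeefddcff
  rot[13] = f$adggeefddcffg
  rot[14] = $adggeefddcffgf
Sorted (with $ < everything):
  sorted[0] = $adggeefddcffgf
  sorted[1] = adggeefddcffgf$
  sorted[2] = cffgf$adggeefdd
  sorted[3] = dcffgf$adggeefd
  sorted[4] = ddcffgf$adggeef
  sorted[5] = dggeefddcffgf$a
  sorted[6] = eefddcffgf$adgg
  sorted[7] = efddcffgf$adgge
  sorted[8] = f$adggeefddcffg
  sorted[9] = fddcffgf$adggee
  sorted[10] = ffgf$adggeefddc
  sorted[11] = fgf$adggeefddcf
  sorted[12] = geefddcffgf$adg
  sorted[13] = gf$adggeefddcff
  sorted[14] = ggeefddcffgf$ad
sorted[11] = fgf$adggeefddcf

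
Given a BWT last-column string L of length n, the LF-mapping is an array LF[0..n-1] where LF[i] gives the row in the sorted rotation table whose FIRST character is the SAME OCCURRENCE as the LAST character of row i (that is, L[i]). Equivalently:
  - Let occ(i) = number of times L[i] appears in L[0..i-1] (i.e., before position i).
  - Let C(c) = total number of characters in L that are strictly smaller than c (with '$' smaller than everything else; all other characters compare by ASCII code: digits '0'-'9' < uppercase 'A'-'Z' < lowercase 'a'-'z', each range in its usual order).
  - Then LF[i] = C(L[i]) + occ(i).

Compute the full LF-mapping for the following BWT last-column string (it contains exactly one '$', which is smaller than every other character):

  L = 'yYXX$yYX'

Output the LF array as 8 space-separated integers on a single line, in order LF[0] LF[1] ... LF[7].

Char counts: '$':1, 'X':3, 'Y':2, 'y':2
C (first-col start): C('$')=0, C('X')=1, C('Y')=4, C('y')=6
L[0]='y': occ=0, LF[0]=C('y')+0=6+0=6
L[1]='Y': occ=0, LF[1]=C('Y')+0=4+0=4
L[2]='X': occ=0, LF[2]=C('X')+0=1+0=1
L[3]='X': occ=1, LF[3]=C('X')+1=1+1=2
L[4]='$': occ=0, LF[4]=C('$')+0=0+0=0
L[5]='y': occ=1, LF[5]=C('y')+1=6+1=7
L[6]='Y': occ=1, LF[6]=C('Y')+1=4+1=5
L[7]='X': occ=2, LF[7]=C('X')+2=1+2=3

Answer: 6 4 1 2 0 7 5 3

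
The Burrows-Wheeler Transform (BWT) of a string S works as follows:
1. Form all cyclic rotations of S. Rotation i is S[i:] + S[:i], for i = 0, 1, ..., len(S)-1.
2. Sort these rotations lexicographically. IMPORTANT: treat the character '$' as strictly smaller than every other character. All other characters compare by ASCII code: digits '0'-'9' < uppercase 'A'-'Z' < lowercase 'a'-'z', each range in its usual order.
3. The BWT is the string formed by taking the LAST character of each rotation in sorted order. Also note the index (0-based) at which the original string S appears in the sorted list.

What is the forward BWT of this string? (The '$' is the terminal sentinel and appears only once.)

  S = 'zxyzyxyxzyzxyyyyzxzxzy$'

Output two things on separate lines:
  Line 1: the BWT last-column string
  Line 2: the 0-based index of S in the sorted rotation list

Answer: yyzzzzyzzxxyyzyxy$yxxyx
17

Derivation:
All 23 rotations (rotation i = S[i:]+S[:i]):
  rot[0] = zxyzyxyxzyzxyyyyzxzxzy$
  rot[1] = xyzyxyxzyzxyyyyzxzxzy$z
  rot[2] = yzyxyxzyzxyyyyzxzxzy$zx
  rot[3] = zyxyxzyzxyyyyzxzxzy$zxy
  rot[4] = yxyxzyzxyyyyzxzxzy$zxyz
  rot[5] = xyxzyzxyyyyzxzxzy$zxyzy
  rot[6] = yxzyzxyyyyzxzxzy$zxyzyx
  rot[7] = xzyzxyyyyzxzxzy$zxyzyxy
  rot[8] = zyzxyyyyzxzxzy$zxyzyxyx
  rot[9] = yzxyyyyzxzxzy$zxyzyxyxz
  rot[10] = zxyyyyzxzxzy$zxyzyxyxzy
  rot[11] = xyyyyzxzxzy$zxyzyxyxzyz
  rot[12] = yyyyzxzxzy$zxyzyxyxzyzx
  rot[13] = yyyzxzxzy$zxyzyxyxzyzxy
  rot[14] = yyzxzxzy$zxyzyxyxzyzxyy
  rot[15] = yzxzxzy$zxyzyxyxzyzxyyy
  rot[16] = zxzxzy$zxyzyxyxzyzxyyyy
  rot[17] = xzxzy$zxyzyxyxzyzxyyyyz
  rot[18] = zxzy$zxyzyxyxzyzxyyyyzx
  rot[19] = xzy$zxyzyxyxzyzxyyyyzxz
  rot[20] = zy$zxyzyxyxzyzxyyyyzxzx
  rot[21] = y$zxyzyxyxzyzxyyyyzxzxz
  rot[22] = $zxyzyxyxzyzxyyyyzxzxzy
Sorted (with $ < everything):
  sorted[0] = $zxyzyxyxzyzxyyyyzxzxzy  (last char: 'y')
  sorted[1] = xyxzyzxyyyyzxzxzy$zxyzy  (last char: 'y')
  sorted[2] = xyyyyzxzxzy$zxyzyxyxzyz  (last char: 'z')
  sorted[3] = xyzyxyxzyzxyyyyzxzxzy$z  (last char: 'z')
  sorted[4] = xzxzy$zxyzyxyxzyzxyyyyz  (last char: 'z')
  sorted[5] = xzy$zxyzyxyxzyzxyyyyzxz  (last char: 'z')
  sorted[6] = xzyzxyyyyzxzxzy$zxyzyxy  (last char: 'y')
  sorted[7] = y$zxyzyxyxzyzxyyyyzxzxz  (last char: 'z')
  sorted[8] = yxyxzyzxyyyyzxzxzy$zxyz  (last char: 'z')
  sorted[9] = yxzyzxyyyyzxzxzy$zxyzyx  (last char: 'x')
  sorted[10] = yyyyzxzxzy$zxyzyxyxzyzx  (last char: 'x')
  sorted[11] = yyyzxzxzy$zxyzyxyxzyzxy  (last char: 'y')
  sorted[12] = yyzxzxzy$zxyzyxyxzyzxyy  (last char: 'y')
  sorted[13] = yzxyyyyzxzxzy$zxyzyxyxz  (last char: 'z')
  sorted[14] = yzxzxzy$zxyzyxyxzyzxyyy  (last char: 'y')
  sorted[15] = yzyxyxzyzxyyyyzxzxzy$zx  (last char: 'x')
  sorted[16] = zxyyyyzxzxzy$zxyzyxyxzy  (last char: 'y')
  sorted[17] = zxyzyxyxzyzxyyyyzxzxzy$  (last char: '$')
  sorted[18] = zxzxzy$zxyzyxyxzyzxyyyy  (last char: 'y')
  sorted[19] = zxzy$zxyzyxyxzyzxyyyyzx  (last char: 'x')
  sorted[20] = zy$zxyzyxyxzyzxyyyyzxzx  (last char: 'x')
  sorted[21] = zyxyxzyzxyyyyzxzxzy$zxy  (last char: 'y')
  sorted[22] = zyzxyyyyzxzxzy$zxyzyxyx  (last char: 'x')
Last column: yyzzzzyzzxxyyzyxy$yxxyx
Original string S is at sorted index 17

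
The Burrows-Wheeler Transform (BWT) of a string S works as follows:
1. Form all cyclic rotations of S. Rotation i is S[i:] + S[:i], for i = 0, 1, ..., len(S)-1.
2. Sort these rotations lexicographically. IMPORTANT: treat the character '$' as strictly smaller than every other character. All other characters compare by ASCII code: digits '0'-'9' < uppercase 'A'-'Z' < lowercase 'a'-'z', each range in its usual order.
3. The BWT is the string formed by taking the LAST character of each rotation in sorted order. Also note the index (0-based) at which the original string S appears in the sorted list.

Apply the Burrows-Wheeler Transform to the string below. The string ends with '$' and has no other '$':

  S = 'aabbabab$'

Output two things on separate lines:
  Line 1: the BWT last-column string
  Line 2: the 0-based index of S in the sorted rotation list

Answer: b$bbaaaba
1

Derivation:
All 9 rotations (rotation i = S[i:]+S[:i]):
  rot[0] = aabbabab$
  rot[1] = abbabab$a
  rot[2] = bbabab$aa
  rot[3] = babab$aab
  rot[4] = abab$aabb
  rot[5] = bab$aabba
  rot[6] = ab$aabbab
  rot[7] = b$aabbaba
  rot[8] = $aabbabab
Sorted (with $ < everything):
  sorted[0] = $aabbabab  (last char: 'b')
  sorted[1] = aabbabab$  (last char: '$')
  sorted[2] = ab$aabbab  (last char: 'b')
  sorted[3] = abab$aabb  (last char: 'b')
  sorted[4] = abbabab$a  (last char: 'a')
  sorted[5] = b$aabbaba  (last char: 'a')
  sorted[6] = bab$aabba  (last char: 'a')
  sorted[7] = babab$aab  (last char: 'b')
  sorted[8] = bbabab$aa  (last char: 'a')
Last column: b$bbaaaba
Original string S is at sorted index 1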